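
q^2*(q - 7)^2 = q^4 - 14*q^3 + 49*q^2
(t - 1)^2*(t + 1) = t^3 - t^2 - t + 1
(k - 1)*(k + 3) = k^2 + 2*k - 3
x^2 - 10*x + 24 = (x - 6)*(x - 4)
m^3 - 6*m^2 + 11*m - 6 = (m - 3)*(m - 2)*(m - 1)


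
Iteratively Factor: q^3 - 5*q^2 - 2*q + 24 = (q - 3)*(q^2 - 2*q - 8) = (q - 4)*(q - 3)*(q + 2)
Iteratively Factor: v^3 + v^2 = (v + 1)*(v^2) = v*(v + 1)*(v)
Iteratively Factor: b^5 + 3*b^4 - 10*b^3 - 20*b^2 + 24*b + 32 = (b + 1)*(b^4 + 2*b^3 - 12*b^2 - 8*b + 32) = (b - 2)*(b + 1)*(b^3 + 4*b^2 - 4*b - 16) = (b - 2)*(b + 1)*(b + 2)*(b^2 + 2*b - 8) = (b - 2)*(b + 1)*(b + 2)*(b + 4)*(b - 2)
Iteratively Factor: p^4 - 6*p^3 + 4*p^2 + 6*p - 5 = (p + 1)*(p^3 - 7*p^2 + 11*p - 5) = (p - 1)*(p + 1)*(p^2 - 6*p + 5) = (p - 5)*(p - 1)*(p + 1)*(p - 1)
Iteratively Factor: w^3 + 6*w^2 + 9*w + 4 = (w + 4)*(w^2 + 2*w + 1) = (w + 1)*(w + 4)*(w + 1)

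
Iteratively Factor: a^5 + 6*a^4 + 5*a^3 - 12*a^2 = (a + 4)*(a^4 + 2*a^3 - 3*a^2) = a*(a + 4)*(a^3 + 2*a^2 - 3*a) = a*(a + 3)*(a + 4)*(a^2 - a) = a^2*(a + 3)*(a + 4)*(a - 1)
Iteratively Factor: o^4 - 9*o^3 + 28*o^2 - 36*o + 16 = (o - 2)*(o^3 - 7*o^2 + 14*o - 8) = (o - 4)*(o - 2)*(o^2 - 3*o + 2) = (o - 4)*(o - 2)*(o - 1)*(o - 2)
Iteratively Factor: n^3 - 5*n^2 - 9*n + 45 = (n - 5)*(n^2 - 9) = (n - 5)*(n - 3)*(n + 3)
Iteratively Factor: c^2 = (c)*(c)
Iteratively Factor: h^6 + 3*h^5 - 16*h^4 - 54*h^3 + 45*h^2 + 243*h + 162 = (h + 2)*(h^5 + h^4 - 18*h^3 - 18*h^2 + 81*h + 81) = (h + 2)*(h + 3)*(h^4 - 2*h^3 - 12*h^2 + 18*h + 27) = (h - 3)*(h + 2)*(h + 3)*(h^3 + h^2 - 9*h - 9) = (h - 3)^2*(h + 2)*(h + 3)*(h^2 + 4*h + 3) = (h - 3)^2*(h + 1)*(h + 2)*(h + 3)*(h + 3)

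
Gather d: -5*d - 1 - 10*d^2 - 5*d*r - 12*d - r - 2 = -10*d^2 + d*(-5*r - 17) - r - 3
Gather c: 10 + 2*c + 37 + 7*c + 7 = 9*c + 54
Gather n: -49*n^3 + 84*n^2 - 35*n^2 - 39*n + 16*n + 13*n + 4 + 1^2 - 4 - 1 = -49*n^3 + 49*n^2 - 10*n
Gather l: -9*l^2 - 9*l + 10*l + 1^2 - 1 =-9*l^2 + l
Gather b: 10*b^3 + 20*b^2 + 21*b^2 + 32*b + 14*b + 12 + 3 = 10*b^3 + 41*b^2 + 46*b + 15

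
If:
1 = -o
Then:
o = -1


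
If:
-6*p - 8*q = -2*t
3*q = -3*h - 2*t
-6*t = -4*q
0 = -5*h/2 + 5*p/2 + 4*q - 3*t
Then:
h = 0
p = 0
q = 0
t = 0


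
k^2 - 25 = (k - 5)*(k + 5)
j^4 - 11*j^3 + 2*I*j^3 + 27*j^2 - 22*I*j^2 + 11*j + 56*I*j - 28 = (j - 7)*(j - 4)*(j + I)^2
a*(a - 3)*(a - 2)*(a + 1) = a^4 - 4*a^3 + a^2 + 6*a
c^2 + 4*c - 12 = (c - 2)*(c + 6)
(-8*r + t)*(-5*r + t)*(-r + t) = -40*r^3 + 53*r^2*t - 14*r*t^2 + t^3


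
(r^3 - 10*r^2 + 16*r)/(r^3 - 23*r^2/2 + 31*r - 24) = 2*r/(2*r - 3)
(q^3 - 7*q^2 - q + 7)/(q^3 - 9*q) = (q^3 - 7*q^2 - q + 7)/(q*(q^2 - 9))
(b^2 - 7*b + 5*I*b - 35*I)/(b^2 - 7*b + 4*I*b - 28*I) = (b + 5*I)/(b + 4*I)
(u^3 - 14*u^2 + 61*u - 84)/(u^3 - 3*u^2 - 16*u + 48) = (u - 7)/(u + 4)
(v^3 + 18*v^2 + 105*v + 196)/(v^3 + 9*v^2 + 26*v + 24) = (v^2 + 14*v + 49)/(v^2 + 5*v + 6)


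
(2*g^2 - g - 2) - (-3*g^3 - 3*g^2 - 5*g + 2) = 3*g^3 + 5*g^2 + 4*g - 4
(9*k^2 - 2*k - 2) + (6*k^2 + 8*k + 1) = 15*k^2 + 6*k - 1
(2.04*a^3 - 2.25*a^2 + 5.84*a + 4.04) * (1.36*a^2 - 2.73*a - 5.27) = 2.7744*a^5 - 8.6292*a^4 + 3.3341*a^3 + 1.4087*a^2 - 41.806*a - 21.2908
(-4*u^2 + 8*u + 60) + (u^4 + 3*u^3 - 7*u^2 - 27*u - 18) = u^4 + 3*u^3 - 11*u^2 - 19*u + 42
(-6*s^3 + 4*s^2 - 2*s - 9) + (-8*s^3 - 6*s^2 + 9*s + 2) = -14*s^3 - 2*s^2 + 7*s - 7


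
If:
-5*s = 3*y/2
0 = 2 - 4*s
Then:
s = 1/2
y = -5/3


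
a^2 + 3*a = a*(a + 3)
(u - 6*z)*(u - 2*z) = u^2 - 8*u*z + 12*z^2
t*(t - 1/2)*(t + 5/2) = t^3 + 2*t^2 - 5*t/4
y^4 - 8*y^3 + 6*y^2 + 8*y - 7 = (y - 7)*(y - 1)^2*(y + 1)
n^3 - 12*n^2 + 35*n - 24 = (n - 8)*(n - 3)*(n - 1)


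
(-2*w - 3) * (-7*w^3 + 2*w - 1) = 14*w^4 + 21*w^3 - 4*w^2 - 4*w + 3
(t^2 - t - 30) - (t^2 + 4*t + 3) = -5*t - 33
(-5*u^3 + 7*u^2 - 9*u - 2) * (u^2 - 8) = -5*u^5 + 7*u^4 + 31*u^3 - 58*u^2 + 72*u + 16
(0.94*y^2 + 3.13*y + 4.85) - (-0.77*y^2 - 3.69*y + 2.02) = 1.71*y^2 + 6.82*y + 2.83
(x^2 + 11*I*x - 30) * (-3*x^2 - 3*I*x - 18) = -3*x^4 - 36*I*x^3 + 105*x^2 - 108*I*x + 540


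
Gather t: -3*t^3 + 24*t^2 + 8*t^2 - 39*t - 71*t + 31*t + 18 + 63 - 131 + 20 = -3*t^3 + 32*t^2 - 79*t - 30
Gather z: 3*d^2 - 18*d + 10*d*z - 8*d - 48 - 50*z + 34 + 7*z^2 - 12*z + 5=3*d^2 - 26*d + 7*z^2 + z*(10*d - 62) - 9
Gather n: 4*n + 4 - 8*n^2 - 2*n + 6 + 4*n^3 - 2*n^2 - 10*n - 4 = 4*n^3 - 10*n^2 - 8*n + 6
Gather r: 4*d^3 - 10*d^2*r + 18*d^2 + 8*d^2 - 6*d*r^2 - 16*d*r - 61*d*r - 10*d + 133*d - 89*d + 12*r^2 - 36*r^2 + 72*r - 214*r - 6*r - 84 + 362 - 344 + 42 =4*d^3 + 26*d^2 + 34*d + r^2*(-6*d - 24) + r*(-10*d^2 - 77*d - 148) - 24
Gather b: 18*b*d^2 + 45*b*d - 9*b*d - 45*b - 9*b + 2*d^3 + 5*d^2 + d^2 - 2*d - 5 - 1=b*(18*d^2 + 36*d - 54) + 2*d^3 + 6*d^2 - 2*d - 6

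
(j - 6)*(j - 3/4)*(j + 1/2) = j^3 - 25*j^2/4 + 9*j/8 + 9/4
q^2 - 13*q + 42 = (q - 7)*(q - 6)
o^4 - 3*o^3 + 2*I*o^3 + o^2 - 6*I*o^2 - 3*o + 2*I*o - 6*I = (o - 3)*(o - I)*(o + I)*(o + 2*I)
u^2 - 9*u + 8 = (u - 8)*(u - 1)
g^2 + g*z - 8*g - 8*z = (g - 8)*(g + z)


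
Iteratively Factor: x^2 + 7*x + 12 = (x + 4)*(x + 3)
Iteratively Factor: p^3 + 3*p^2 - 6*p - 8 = (p + 4)*(p^2 - p - 2) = (p + 1)*(p + 4)*(p - 2)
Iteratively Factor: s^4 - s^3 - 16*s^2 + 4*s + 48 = (s + 3)*(s^3 - 4*s^2 - 4*s + 16) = (s + 2)*(s + 3)*(s^2 - 6*s + 8) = (s - 2)*(s + 2)*(s + 3)*(s - 4)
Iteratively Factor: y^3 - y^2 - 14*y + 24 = (y - 3)*(y^2 + 2*y - 8) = (y - 3)*(y + 4)*(y - 2)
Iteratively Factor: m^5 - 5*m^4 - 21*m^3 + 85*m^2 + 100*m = (m)*(m^4 - 5*m^3 - 21*m^2 + 85*m + 100) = m*(m - 5)*(m^3 - 21*m - 20) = m*(m - 5)*(m + 1)*(m^2 - m - 20) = m*(m - 5)^2*(m + 1)*(m + 4)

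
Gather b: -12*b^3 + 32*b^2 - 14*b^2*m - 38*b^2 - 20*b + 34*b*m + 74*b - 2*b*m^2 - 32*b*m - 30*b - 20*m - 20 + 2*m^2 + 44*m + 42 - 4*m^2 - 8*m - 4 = -12*b^3 + b^2*(-14*m - 6) + b*(-2*m^2 + 2*m + 24) - 2*m^2 + 16*m + 18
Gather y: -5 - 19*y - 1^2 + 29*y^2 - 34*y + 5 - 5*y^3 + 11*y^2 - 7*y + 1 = -5*y^3 + 40*y^2 - 60*y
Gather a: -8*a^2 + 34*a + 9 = -8*a^2 + 34*a + 9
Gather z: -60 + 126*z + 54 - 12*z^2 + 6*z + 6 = -12*z^2 + 132*z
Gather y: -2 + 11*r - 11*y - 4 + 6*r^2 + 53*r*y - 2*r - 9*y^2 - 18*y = 6*r^2 + 9*r - 9*y^2 + y*(53*r - 29) - 6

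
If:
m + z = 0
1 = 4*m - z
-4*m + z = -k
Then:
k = 1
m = 1/5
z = -1/5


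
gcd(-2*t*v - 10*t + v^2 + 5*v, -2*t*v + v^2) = 2*t - v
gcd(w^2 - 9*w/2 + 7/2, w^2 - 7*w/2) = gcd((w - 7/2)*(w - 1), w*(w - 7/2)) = w - 7/2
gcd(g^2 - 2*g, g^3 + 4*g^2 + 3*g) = g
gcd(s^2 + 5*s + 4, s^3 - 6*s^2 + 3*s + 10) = s + 1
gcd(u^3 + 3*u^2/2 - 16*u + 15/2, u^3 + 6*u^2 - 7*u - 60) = u^2 + 2*u - 15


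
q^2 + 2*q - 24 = (q - 4)*(q + 6)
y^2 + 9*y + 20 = (y + 4)*(y + 5)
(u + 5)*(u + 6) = u^2 + 11*u + 30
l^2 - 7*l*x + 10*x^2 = (l - 5*x)*(l - 2*x)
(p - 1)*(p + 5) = p^2 + 4*p - 5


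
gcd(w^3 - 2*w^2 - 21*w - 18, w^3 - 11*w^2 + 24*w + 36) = w^2 - 5*w - 6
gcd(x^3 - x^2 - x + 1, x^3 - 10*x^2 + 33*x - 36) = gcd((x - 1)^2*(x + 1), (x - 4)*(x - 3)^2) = 1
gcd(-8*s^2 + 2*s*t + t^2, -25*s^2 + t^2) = 1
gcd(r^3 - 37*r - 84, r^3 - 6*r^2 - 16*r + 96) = r + 4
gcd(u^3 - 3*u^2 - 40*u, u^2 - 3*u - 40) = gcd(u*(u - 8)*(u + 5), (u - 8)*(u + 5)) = u^2 - 3*u - 40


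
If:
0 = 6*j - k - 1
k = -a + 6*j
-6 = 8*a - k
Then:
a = 1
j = 5/2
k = 14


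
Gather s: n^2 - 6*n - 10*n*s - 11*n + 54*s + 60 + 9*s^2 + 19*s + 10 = n^2 - 17*n + 9*s^2 + s*(73 - 10*n) + 70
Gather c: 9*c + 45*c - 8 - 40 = 54*c - 48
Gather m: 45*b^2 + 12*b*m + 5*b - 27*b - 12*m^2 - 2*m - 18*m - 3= 45*b^2 - 22*b - 12*m^2 + m*(12*b - 20) - 3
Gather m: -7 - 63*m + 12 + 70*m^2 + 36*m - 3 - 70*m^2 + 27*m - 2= 0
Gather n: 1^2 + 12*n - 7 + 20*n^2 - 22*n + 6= 20*n^2 - 10*n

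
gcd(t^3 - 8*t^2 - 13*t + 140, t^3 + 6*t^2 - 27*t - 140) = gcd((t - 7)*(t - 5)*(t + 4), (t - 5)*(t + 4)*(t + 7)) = t^2 - t - 20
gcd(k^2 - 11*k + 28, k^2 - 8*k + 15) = 1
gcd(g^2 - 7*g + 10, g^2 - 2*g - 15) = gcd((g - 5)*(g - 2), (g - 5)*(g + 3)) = g - 5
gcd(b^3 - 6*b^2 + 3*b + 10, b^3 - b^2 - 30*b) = 1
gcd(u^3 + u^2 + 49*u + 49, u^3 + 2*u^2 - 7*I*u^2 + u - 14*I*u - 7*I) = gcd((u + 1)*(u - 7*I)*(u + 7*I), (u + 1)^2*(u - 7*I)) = u^2 + u*(1 - 7*I) - 7*I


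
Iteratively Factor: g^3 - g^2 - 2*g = (g + 1)*(g^2 - 2*g) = g*(g + 1)*(g - 2)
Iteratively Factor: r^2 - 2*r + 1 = (r - 1)*(r - 1)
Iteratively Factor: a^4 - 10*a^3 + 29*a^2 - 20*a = (a - 1)*(a^3 - 9*a^2 + 20*a) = (a - 5)*(a - 1)*(a^2 - 4*a) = (a - 5)*(a - 4)*(a - 1)*(a)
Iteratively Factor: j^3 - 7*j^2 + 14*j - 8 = (j - 1)*(j^2 - 6*j + 8) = (j - 4)*(j - 1)*(j - 2)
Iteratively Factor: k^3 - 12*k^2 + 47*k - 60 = (k - 3)*(k^2 - 9*k + 20) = (k - 5)*(k - 3)*(k - 4)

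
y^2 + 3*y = y*(y + 3)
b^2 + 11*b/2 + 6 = (b + 3/2)*(b + 4)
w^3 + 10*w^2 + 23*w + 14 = (w + 1)*(w + 2)*(w + 7)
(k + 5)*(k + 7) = k^2 + 12*k + 35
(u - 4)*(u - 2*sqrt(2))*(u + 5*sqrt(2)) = u^3 - 4*u^2 + 3*sqrt(2)*u^2 - 20*u - 12*sqrt(2)*u + 80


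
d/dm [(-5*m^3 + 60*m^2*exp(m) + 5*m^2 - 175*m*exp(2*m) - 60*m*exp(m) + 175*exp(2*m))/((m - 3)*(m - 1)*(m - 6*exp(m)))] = 5*(6*m^3*exp(m) - 70*m^2*exp(2*m) - 24*m^2*exp(m) + 3*m^2 + 210*m*exp(3*m) + 280*m*exp(2*m) - 36*m*exp(m) - 840*exp(3*m) + 111*exp(2*m))/(m^4 - 12*m^3*exp(m) - 6*m^3 + 36*m^2*exp(2*m) + 72*m^2*exp(m) + 9*m^2 - 216*m*exp(2*m) - 108*m*exp(m) + 324*exp(2*m))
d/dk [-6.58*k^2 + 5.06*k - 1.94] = 5.06 - 13.16*k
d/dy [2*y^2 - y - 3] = 4*y - 1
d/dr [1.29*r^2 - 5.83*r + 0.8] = 2.58*r - 5.83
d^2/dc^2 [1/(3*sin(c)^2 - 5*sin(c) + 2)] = (-36*sin(c)^3 + 9*sin(c)^2 + 62*sin(c) - 38)/((sin(c) - 1)^2*(3*sin(c) - 2)^3)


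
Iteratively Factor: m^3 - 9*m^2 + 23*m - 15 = (m - 1)*(m^2 - 8*m + 15) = (m - 5)*(m - 1)*(m - 3)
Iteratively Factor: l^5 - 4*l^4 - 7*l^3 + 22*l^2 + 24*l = (l)*(l^4 - 4*l^3 - 7*l^2 + 22*l + 24) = l*(l + 2)*(l^3 - 6*l^2 + 5*l + 12) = l*(l + 1)*(l + 2)*(l^2 - 7*l + 12) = l*(l - 4)*(l + 1)*(l + 2)*(l - 3)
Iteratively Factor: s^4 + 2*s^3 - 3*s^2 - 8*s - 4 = (s + 1)*(s^3 + s^2 - 4*s - 4) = (s + 1)^2*(s^2 - 4) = (s - 2)*(s + 1)^2*(s + 2)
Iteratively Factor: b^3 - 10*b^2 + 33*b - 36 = (b - 3)*(b^2 - 7*b + 12) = (b - 4)*(b - 3)*(b - 3)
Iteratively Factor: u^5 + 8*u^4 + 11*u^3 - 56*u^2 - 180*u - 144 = (u + 4)*(u^4 + 4*u^3 - 5*u^2 - 36*u - 36) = (u + 2)*(u + 4)*(u^3 + 2*u^2 - 9*u - 18) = (u - 3)*(u + 2)*(u + 4)*(u^2 + 5*u + 6) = (u - 3)*(u + 2)*(u + 3)*(u + 4)*(u + 2)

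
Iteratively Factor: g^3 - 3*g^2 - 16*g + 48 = (g - 3)*(g^2 - 16) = (g - 4)*(g - 3)*(g + 4)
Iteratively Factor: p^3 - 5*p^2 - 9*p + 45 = (p - 3)*(p^2 - 2*p - 15) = (p - 3)*(p + 3)*(p - 5)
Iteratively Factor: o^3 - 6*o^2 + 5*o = (o)*(o^2 - 6*o + 5) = o*(o - 5)*(o - 1)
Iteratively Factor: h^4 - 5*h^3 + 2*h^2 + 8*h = (h - 4)*(h^3 - h^2 - 2*h) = (h - 4)*(h - 2)*(h^2 + h) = (h - 4)*(h - 2)*(h + 1)*(h)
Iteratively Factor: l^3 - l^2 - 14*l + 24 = (l - 2)*(l^2 + l - 12) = (l - 3)*(l - 2)*(l + 4)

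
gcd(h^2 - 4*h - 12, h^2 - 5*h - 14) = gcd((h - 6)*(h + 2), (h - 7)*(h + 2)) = h + 2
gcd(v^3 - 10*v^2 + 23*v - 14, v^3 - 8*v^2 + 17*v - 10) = v^2 - 3*v + 2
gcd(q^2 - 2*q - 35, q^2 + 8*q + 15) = q + 5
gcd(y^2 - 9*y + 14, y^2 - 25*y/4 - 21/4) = y - 7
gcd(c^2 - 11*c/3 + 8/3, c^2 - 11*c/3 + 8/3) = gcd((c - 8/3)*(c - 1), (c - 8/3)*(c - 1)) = c^2 - 11*c/3 + 8/3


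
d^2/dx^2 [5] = 0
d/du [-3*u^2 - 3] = -6*u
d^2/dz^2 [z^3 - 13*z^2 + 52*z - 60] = 6*z - 26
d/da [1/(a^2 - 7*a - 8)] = (7 - 2*a)/(-a^2 + 7*a + 8)^2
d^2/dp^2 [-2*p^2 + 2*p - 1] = -4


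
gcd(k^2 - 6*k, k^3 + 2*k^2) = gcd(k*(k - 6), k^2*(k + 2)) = k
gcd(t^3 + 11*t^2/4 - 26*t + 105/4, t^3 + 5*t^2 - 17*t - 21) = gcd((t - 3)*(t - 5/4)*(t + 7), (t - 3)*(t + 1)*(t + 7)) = t^2 + 4*t - 21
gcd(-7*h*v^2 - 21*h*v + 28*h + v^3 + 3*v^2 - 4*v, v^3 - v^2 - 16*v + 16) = v^2 + 3*v - 4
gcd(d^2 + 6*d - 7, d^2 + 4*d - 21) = d + 7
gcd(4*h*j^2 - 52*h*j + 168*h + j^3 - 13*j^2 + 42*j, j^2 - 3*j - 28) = j - 7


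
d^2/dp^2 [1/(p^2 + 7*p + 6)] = 2*(-p^2 - 7*p + (2*p + 7)^2 - 6)/(p^2 + 7*p + 6)^3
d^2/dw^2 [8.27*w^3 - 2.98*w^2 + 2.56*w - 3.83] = 49.62*w - 5.96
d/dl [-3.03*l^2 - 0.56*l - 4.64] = -6.06*l - 0.56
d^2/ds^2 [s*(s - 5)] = 2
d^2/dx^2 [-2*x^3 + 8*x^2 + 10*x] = 16 - 12*x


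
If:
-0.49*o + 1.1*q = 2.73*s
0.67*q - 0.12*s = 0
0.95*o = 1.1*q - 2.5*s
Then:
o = 0.00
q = 0.00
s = 0.00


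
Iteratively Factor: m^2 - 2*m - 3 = (m - 3)*(m + 1)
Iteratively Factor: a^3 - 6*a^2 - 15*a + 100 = (a + 4)*(a^2 - 10*a + 25) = (a - 5)*(a + 4)*(a - 5)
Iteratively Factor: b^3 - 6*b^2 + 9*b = (b - 3)*(b^2 - 3*b) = b*(b - 3)*(b - 3)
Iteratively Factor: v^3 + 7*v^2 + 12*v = (v + 4)*(v^2 + 3*v) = v*(v + 4)*(v + 3)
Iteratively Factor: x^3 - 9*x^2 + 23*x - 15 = (x - 1)*(x^2 - 8*x + 15) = (x - 3)*(x - 1)*(x - 5)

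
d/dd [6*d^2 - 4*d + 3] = 12*d - 4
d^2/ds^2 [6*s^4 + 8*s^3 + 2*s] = 24*s*(3*s + 2)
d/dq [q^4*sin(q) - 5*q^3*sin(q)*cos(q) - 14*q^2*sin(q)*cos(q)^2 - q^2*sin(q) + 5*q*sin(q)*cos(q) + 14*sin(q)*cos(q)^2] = q^4*cos(q) + 4*q^3*sin(q) - 5*q^3*cos(2*q) - 15*q^2*sin(2*q)/2 - 9*q^2*cos(q)/2 - 21*q^2*cos(3*q)/2 - 9*q*sin(q) - 7*q*sin(3*q) + 5*q*cos(2*q) + 5*sin(2*q)/2 + 7*cos(q)/2 + 21*cos(3*q)/2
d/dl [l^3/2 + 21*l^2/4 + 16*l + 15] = 3*l^2/2 + 21*l/2 + 16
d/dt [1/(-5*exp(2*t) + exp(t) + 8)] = (10*exp(t) - 1)*exp(t)/(-5*exp(2*t) + exp(t) + 8)^2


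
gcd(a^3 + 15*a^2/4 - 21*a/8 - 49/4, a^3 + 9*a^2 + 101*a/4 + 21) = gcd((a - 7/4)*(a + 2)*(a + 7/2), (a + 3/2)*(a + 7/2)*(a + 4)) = a + 7/2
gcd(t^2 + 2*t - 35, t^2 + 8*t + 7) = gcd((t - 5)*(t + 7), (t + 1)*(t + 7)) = t + 7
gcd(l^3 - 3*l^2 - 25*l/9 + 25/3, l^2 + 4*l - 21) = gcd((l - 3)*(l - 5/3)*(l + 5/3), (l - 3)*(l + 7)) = l - 3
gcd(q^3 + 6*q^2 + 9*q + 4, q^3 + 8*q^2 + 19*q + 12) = q^2 + 5*q + 4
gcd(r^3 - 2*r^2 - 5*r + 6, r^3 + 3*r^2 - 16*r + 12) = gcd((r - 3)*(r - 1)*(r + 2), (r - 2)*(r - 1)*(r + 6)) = r - 1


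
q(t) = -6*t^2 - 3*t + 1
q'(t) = -12*t - 3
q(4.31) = -123.39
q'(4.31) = -54.72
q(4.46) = -131.73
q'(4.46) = -56.52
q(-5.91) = -190.84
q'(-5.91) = 67.92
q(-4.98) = -132.86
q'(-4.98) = 56.76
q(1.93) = -27.14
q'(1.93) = -26.16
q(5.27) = -181.45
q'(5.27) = -66.24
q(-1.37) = -6.15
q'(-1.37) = 13.44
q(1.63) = -19.83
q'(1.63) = -22.56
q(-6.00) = -197.00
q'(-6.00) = 69.00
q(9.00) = -512.00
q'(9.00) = -111.00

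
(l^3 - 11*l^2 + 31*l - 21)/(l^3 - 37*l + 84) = (l^2 - 8*l + 7)/(l^2 + 3*l - 28)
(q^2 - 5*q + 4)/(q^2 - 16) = (q - 1)/(q + 4)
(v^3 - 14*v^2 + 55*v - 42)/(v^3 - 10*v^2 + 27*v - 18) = (v - 7)/(v - 3)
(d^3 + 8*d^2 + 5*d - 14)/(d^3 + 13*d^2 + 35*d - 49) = (d + 2)/(d + 7)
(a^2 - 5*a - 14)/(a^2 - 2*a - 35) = (a + 2)/(a + 5)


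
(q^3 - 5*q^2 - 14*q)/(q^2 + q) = (q^2 - 5*q - 14)/(q + 1)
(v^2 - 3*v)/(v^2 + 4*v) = (v - 3)/(v + 4)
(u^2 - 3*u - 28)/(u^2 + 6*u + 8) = (u - 7)/(u + 2)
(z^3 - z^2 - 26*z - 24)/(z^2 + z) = z - 2 - 24/z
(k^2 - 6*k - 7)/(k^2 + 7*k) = (k^2 - 6*k - 7)/(k*(k + 7))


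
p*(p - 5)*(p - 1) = p^3 - 6*p^2 + 5*p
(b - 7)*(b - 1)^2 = b^3 - 9*b^2 + 15*b - 7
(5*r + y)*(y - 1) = 5*r*y - 5*r + y^2 - y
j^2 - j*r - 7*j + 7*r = (j - 7)*(j - r)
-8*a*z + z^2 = z*(-8*a + z)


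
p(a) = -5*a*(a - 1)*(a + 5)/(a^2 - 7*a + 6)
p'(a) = -5*a*(7 - 2*a)*(a - 1)*(a + 5)/(a^2 - 7*a + 6)^2 - 5*a*(a - 1)/(a^2 - 7*a + 6) - 5*a*(a + 5)/(a^2 - 7*a + 6) - 5*(a - 1)*(a + 5)/(a^2 - 7*a + 6) = 5*(-a^2 + 12*a + 30)/(a^2 - 12*a + 36)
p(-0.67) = -2.17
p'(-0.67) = 2.42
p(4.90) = 220.50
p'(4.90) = 267.73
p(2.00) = 17.50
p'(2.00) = 15.62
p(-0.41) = -1.47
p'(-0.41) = 3.03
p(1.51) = 10.95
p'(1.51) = 11.37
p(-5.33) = 0.78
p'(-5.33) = -2.43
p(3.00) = 40.00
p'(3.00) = 31.67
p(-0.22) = -0.85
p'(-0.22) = 3.53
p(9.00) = -210.00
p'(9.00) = 31.67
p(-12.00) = 23.33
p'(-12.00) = -3.98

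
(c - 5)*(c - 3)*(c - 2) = c^3 - 10*c^2 + 31*c - 30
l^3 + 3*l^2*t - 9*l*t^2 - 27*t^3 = (l - 3*t)*(l + 3*t)^2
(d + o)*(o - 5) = d*o - 5*d + o^2 - 5*o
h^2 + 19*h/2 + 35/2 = (h + 5/2)*(h + 7)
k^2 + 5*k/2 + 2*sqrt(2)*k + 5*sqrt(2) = (k + 5/2)*(k + 2*sqrt(2))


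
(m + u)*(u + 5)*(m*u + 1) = m^2*u^2 + 5*m^2*u + m*u^3 + 5*m*u^2 + m*u + 5*m + u^2 + 5*u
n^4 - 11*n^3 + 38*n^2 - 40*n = n*(n - 5)*(n - 4)*(n - 2)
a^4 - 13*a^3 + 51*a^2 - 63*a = a*(a - 7)*(a - 3)^2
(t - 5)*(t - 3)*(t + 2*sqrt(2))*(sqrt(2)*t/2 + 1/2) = sqrt(2)*t^4/2 - 4*sqrt(2)*t^3 + 5*t^3/2 - 20*t^2 + 17*sqrt(2)*t^2/2 - 8*sqrt(2)*t + 75*t/2 + 15*sqrt(2)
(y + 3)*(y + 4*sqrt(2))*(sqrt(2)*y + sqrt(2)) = sqrt(2)*y^3 + 4*sqrt(2)*y^2 + 8*y^2 + 3*sqrt(2)*y + 32*y + 24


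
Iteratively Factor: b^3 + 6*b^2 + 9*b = (b + 3)*(b^2 + 3*b) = b*(b + 3)*(b + 3)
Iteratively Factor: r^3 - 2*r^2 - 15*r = (r + 3)*(r^2 - 5*r) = (r - 5)*(r + 3)*(r)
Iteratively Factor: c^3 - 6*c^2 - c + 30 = (c - 3)*(c^2 - 3*c - 10) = (c - 3)*(c + 2)*(c - 5)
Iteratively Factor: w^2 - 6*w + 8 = (w - 4)*(w - 2)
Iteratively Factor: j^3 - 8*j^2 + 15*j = (j - 5)*(j^2 - 3*j) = (j - 5)*(j - 3)*(j)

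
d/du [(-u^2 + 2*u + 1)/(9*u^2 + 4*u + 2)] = 22*u*(-u - 1)/(81*u^4 + 72*u^3 + 52*u^2 + 16*u + 4)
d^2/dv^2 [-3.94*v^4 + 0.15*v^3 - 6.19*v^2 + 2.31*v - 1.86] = -47.28*v^2 + 0.9*v - 12.38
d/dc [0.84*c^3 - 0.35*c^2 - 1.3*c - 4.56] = 2.52*c^2 - 0.7*c - 1.3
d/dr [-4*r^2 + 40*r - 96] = 40 - 8*r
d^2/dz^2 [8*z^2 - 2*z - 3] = 16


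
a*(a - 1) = a^2 - a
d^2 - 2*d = d*(d - 2)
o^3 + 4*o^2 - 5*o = o*(o - 1)*(o + 5)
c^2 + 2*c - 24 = (c - 4)*(c + 6)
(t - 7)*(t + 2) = t^2 - 5*t - 14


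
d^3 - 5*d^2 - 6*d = d*(d - 6)*(d + 1)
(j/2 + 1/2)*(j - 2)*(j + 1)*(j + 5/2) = j^4/2 + 5*j^3/4 - 3*j^2/2 - 19*j/4 - 5/2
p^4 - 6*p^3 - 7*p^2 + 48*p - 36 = (p - 6)*(p - 2)*(p - 1)*(p + 3)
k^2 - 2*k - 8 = (k - 4)*(k + 2)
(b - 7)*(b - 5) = b^2 - 12*b + 35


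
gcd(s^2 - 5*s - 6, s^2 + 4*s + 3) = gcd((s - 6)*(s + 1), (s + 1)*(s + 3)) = s + 1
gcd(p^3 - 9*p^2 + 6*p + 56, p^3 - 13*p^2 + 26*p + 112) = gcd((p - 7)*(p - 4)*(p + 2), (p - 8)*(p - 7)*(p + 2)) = p^2 - 5*p - 14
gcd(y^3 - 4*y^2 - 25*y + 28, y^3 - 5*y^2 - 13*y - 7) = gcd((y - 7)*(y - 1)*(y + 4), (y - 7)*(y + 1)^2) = y - 7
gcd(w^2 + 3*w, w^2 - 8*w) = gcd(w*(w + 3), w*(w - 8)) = w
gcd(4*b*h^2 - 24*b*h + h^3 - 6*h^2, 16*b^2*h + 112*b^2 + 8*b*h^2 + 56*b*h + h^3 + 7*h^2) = 4*b + h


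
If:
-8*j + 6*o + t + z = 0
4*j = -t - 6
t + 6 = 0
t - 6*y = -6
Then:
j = 0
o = 1 - z/6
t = -6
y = 0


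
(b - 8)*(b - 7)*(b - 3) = b^3 - 18*b^2 + 101*b - 168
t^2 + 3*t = t*(t + 3)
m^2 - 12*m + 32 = (m - 8)*(m - 4)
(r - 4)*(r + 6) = r^2 + 2*r - 24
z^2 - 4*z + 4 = (z - 2)^2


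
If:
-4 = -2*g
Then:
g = 2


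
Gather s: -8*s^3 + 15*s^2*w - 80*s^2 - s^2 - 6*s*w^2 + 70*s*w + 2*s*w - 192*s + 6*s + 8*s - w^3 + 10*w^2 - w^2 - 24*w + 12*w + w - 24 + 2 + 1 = -8*s^3 + s^2*(15*w - 81) + s*(-6*w^2 + 72*w - 178) - w^3 + 9*w^2 - 11*w - 21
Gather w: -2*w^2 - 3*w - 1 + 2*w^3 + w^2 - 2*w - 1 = 2*w^3 - w^2 - 5*w - 2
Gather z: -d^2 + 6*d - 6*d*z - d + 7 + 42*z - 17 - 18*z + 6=-d^2 + 5*d + z*(24 - 6*d) - 4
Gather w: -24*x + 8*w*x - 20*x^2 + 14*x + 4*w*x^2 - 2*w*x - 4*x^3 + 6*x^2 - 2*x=w*(4*x^2 + 6*x) - 4*x^3 - 14*x^2 - 12*x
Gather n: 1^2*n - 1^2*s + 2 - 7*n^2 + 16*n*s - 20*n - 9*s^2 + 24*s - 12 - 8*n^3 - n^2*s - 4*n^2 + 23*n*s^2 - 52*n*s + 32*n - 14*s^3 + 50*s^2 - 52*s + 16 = -8*n^3 + n^2*(-s - 11) + n*(23*s^2 - 36*s + 13) - 14*s^3 + 41*s^2 - 29*s + 6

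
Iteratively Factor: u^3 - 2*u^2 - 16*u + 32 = (u - 4)*(u^2 + 2*u - 8) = (u - 4)*(u + 4)*(u - 2)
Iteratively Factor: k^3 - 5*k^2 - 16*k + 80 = (k + 4)*(k^2 - 9*k + 20) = (k - 4)*(k + 4)*(k - 5)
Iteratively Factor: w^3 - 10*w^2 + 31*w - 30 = (w - 5)*(w^2 - 5*w + 6) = (w - 5)*(w - 2)*(w - 3)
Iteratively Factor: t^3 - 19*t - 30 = (t + 3)*(t^2 - 3*t - 10) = (t - 5)*(t + 3)*(t + 2)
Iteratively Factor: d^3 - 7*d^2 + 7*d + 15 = (d - 5)*(d^2 - 2*d - 3) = (d - 5)*(d + 1)*(d - 3)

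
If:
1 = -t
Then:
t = -1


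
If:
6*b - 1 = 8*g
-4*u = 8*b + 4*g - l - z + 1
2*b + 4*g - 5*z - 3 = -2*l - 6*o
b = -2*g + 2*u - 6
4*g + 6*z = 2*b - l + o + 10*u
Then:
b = 83/64 - 23*z/64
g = 217/256 - 69*z/256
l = 131/4 - 27*z/4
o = 433*z/128 - 1461/128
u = 1151/256 - 115*z/256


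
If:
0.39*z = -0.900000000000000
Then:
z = -2.31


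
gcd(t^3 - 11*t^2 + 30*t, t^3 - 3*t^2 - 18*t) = t^2 - 6*t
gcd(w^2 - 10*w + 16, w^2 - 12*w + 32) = w - 8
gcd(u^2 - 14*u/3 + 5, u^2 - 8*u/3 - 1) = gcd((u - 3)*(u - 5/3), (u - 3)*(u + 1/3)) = u - 3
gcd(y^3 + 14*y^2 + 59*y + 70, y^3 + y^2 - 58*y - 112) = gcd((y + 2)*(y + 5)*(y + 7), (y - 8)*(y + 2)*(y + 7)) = y^2 + 9*y + 14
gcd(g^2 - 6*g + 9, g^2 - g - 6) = g - 3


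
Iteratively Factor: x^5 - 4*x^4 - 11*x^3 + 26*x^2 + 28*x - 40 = (x + 2)*(x^4 - 6*x^3 + x^2 + 24*x - 20) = (x - 2)*(x + 2)*(x^3 - 4*x^2 - 7*x + 10) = (x - 2)*(x + 2)^2*(x^2 - 6*x + 5) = (x - 5)*(x - 2)*(x + 2)^2*(x - 1)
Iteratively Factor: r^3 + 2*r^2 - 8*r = (r)*(r^2 + 2*r - 8) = r*(r + 4)*(r - 2)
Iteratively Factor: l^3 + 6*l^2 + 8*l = (l + 4)*(l^2 + 2*l) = (l + 2)*(l + 4)*(l)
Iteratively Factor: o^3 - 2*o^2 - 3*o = (o + 1)*(o^2 - 3*o) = o*(o + 1)*(o - 3)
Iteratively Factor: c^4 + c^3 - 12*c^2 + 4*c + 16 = (c + 1)*(c^3 - 12*c + 16) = (c + 1)*(c + 4)*(c^2 - 4*c + 4) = (c - 2)*(c + 1)*(c + 4)*(c - 2)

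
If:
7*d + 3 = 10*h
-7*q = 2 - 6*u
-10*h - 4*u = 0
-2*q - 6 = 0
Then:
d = 29/21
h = 19/15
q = -3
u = -19/6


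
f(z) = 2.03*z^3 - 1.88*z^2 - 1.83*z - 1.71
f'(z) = 6.09*z^2 - 3.76*z - 1.83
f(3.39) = 49.57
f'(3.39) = 55.41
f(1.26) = -2.94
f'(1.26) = 3.10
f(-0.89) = -3.00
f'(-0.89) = 6.34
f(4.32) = 118.96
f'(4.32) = 95.58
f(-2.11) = -25.29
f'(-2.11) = 33.22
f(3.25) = 42.17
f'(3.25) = 50.28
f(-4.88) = -273.47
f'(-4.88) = 161.55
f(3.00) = 30.69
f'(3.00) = 41.70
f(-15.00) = -7248.51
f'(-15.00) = 1424.82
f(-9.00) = -1617.39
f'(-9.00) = 525.30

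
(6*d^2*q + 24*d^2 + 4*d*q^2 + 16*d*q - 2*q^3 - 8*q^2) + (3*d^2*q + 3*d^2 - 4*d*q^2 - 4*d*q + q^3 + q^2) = 9*d^2*q + 27*d^2 + 12*d*q - q^3 - 7*q^2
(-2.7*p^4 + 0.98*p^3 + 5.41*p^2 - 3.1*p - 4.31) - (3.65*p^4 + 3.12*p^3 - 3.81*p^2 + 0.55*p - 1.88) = -6.35*p^4 - 2.14*p^3 + 9.22*p^2 - 3.65*p - 2.43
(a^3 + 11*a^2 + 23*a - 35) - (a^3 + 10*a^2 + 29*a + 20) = a^2 - 6*a - 55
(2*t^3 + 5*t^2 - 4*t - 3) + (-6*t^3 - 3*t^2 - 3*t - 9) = -4*t^3 + 2*t^2 - 7*t - 12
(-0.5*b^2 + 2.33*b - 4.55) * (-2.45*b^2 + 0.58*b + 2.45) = 1.225*b^4 - 5.9985*b^3 + 11.2739*b^2 + 3.0695*b - 11.1475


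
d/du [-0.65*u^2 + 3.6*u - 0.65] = 3.6 - 1.3*u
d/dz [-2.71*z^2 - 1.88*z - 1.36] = -5.42*z - 1.88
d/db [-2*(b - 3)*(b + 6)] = -4*b - 6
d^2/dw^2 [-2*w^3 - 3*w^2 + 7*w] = -12*w - 6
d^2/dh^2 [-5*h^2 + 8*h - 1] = -10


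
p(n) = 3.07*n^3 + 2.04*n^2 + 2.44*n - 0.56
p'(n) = 9.21*n^2 + 4.08*n + 2.44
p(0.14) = -0.17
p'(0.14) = 3.19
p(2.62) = 75.05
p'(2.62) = 76.35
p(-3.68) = -134.91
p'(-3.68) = 112.15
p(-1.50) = -9.99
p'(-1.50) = 17.04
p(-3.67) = -133.79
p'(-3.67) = 111.51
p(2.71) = 82.14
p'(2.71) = 81.14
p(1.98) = 36.10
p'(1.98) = 46.63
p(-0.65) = -2.13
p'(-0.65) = 3.68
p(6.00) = 750.64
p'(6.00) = 358.48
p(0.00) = -0.56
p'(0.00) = 2.44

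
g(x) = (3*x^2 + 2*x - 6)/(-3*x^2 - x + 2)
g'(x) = (6*x + 1)*(3*x^2 + 2*x - 6)/(-3*x^2 - x + 2)^2 + (6*x + 2)/(-3*x^2 - x + 2) = (3*x^2 - 24*x - 2)/(9*x^4 + 6*x^3 - 11*x^2 - 4*x + 4)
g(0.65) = -41.61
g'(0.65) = -2399.63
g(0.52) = -6.20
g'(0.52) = -30.56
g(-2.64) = -0.59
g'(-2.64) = 0.31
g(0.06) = -3.04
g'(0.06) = -0.92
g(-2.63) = -0.59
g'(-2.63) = 0.32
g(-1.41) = 1.12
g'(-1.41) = 5.79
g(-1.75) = 0.06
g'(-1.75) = 1.66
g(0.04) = -3.03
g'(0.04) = -0.77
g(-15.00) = -0.97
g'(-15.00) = 0.00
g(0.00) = -3.00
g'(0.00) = -0.50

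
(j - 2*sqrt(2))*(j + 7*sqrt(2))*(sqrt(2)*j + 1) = sqrt(2)*j^3 + 11*j^2 - 23*sqrt(2)*j - 28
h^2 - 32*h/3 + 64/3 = (h - 8)*(h - 8/3)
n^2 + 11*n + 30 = (n + 5)*(n + 6)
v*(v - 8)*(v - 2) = v^3 - 10*v^2 + 16*v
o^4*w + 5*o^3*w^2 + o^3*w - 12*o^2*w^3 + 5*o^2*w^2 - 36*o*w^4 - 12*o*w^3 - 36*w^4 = (o - 3*w)*(o + 2*w)*(o + 6*w)*(o*w + w)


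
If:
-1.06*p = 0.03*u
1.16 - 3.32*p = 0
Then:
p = 0.35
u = -12.35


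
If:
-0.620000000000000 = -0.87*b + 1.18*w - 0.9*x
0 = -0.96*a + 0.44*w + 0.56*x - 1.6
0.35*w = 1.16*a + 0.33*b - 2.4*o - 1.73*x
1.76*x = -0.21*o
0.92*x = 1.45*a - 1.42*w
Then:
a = -3.03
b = -3.86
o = -1.67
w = -3.22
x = 0.20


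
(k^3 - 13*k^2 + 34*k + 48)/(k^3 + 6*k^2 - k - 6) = (k^2 - 14*k + 48)/(k^2 + 5*k - 6)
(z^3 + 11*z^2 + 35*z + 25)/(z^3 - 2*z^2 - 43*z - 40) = (z + 5)/(z - 8)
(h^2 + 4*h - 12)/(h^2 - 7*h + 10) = (h + 6)/(h - 5)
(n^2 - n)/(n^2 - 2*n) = (n - 1)/(n - 2)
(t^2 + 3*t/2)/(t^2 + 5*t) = (t + 3/2)/(t + 5)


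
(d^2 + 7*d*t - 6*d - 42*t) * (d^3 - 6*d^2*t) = d^5 + d^4*t - 6*d^4 - 42*d^3*t^2 - 6*d^3*t + 252*d^2*t^2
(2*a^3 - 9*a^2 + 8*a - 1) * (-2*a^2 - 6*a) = -4*a^5 + 6*a^4 + 38*a^3 - 46*a^2 + 6*a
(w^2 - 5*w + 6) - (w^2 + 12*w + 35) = -17*w - 29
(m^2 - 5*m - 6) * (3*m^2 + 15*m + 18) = 3*m^4 - 75*m^2 - 180*m - 108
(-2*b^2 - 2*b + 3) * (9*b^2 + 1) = -18*b^4 - 18*b^3 + 25*b^2 - 2*b + 3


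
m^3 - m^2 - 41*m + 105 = (m - 5)*(m - 3)*(m + 7)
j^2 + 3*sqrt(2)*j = j*(j + 3*sqrt(2))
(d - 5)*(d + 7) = d^2 + 2*d - 35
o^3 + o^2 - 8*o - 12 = (o - 3)*(o + 2)^2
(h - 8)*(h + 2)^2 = h^3 - 4*h^2 - 28*h - 32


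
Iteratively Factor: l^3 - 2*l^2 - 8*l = (l)*(l^2 - 2*l - 8) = l*(l - 4)*(l + 2)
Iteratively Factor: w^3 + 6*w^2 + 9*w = (w)*(w^2 + 6*w + 9) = w*(w + 3)*(w + 3)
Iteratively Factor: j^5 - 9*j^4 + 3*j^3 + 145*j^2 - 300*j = (j + 4)*(j^4 - 13*j^3 + 55*j^2 - 75*j) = (j - 5)*(j + 4)*(j^3 - 8*j^2 + 15*j) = j*(j - 5)*(j + 4)*(j^2 - 8*j + 15) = j*(j - 5)*(j - 3)*(j + 4)*(j - 5)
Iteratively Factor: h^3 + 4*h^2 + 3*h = (h + 1)*(h^2 + 3*h) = h*(h + 1)*(h + 3)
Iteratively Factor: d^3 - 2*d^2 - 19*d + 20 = (d + 4)*(d^2 - 6*d + 5) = (d - 5)*(d + 4)*(d - 1)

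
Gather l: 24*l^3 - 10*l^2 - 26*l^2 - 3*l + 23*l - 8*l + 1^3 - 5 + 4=24*l^3 - 36*l^2 + 12*l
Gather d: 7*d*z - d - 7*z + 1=d*(7*z - 1) - 7*z + 1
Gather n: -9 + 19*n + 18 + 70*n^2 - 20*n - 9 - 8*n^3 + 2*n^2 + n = -8*n^3 + 72*n^2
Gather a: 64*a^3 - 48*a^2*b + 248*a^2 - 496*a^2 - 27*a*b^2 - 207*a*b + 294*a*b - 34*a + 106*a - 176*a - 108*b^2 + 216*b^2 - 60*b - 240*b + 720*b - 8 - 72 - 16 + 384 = 64*a^3 + a^2*(-48*b - 248) + a*(-27*b^2 + 87*b - 104) + 108*b^2 + 420*b + 288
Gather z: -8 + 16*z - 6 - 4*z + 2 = 12*z - 12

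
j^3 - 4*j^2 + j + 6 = (j - 3)*(j - 2)*(j + 1)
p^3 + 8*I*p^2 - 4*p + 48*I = (p - 2*I)*(p + 4*I)*(p + 6*I)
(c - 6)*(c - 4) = c^2 - 10*c + 24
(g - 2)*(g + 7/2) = g^2 + 3*g/2 - 7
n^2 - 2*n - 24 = (n - 6)*(n + 4)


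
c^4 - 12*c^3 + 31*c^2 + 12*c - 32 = (c - 8)*(c - 4)*(c - 1)*(c + 1)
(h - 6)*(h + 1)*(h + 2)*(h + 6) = h^4 + 3*h^3 - 34*h^2 - 108*h - 72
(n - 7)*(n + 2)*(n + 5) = n^3 - 39*n - 70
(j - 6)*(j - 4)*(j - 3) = j^3 - 13*j^2 + 54*j - 72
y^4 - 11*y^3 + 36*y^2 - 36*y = y*(y - 6)*(y - 3)*(y - 2)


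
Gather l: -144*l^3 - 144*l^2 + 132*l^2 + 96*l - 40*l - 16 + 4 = -144*l^3 - 12*l^2 + 56*l - 12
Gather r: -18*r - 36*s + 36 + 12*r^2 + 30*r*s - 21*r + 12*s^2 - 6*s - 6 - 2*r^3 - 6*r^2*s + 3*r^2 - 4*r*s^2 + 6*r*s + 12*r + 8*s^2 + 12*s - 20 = -2*r^3 + r^2*(15 - 6*s) + r*(-4*s^2 + 36*s - 27) + 20*s^2 - 30*s + 10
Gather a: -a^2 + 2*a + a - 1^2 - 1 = -a^2 + 3*a - 2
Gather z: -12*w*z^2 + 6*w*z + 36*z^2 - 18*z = z^2*(36 - 12*w) + z*(6*w - 18)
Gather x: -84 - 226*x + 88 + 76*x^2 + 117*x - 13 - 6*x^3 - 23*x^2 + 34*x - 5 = -6*x^3 + 53*x^2 - 75*x - 14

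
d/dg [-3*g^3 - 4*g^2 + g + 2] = -9*g^2 - 8*g + 1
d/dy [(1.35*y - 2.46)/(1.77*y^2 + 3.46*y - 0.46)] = (-2.3895*y^2 + 8.7084*y + 7.8906)/(3.1329*y^4 + 12.2484*y^3 + 10.3432*y^2 - 3.1832*y + 0.2116)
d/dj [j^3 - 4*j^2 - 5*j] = 3*j^2 - 8*j - 5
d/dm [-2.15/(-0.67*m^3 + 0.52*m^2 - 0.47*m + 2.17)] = (-4.3215*m^2 + 2.236*m - 1.0105)/(0.67*m^3 - 0.52*m^2 + 0.47*m - 2.17)^2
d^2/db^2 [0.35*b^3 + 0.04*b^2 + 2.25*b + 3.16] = 2.1*b + 0.08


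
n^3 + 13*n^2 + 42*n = n*(n + 6)*(n + 7)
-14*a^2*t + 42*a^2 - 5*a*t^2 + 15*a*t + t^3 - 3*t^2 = (-7*a + t)*(2*a + t)*(t - 3)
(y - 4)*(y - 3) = y^2 - 7*y + 12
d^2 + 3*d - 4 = (d - 1)*(d + 4)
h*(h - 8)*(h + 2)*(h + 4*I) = h^4 - 6*h^3 + 4*I*h^3 - 16*h^2 - 24*I*h^2 - 64*I*h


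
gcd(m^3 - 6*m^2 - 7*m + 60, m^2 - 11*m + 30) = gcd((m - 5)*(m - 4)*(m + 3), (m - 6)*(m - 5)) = m - 5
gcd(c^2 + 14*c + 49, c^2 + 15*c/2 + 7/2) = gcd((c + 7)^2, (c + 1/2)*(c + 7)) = c + 7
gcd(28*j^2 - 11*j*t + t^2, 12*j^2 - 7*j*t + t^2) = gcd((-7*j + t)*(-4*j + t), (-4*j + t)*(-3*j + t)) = -4*j + t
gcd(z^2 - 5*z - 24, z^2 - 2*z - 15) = z + 3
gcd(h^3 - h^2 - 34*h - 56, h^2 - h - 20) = h + 4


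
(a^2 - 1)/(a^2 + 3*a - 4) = (a + 1)/(a + 4)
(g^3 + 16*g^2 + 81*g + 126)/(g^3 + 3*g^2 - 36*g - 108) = (g + 7)/(g - 6)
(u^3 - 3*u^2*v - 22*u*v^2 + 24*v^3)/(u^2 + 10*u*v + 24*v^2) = (u^2 - 7*u*v + 6*v^2)/(u + 6*v)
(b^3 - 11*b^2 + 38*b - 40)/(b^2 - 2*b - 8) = (b^2 - 7*b + 10)/(b + 2)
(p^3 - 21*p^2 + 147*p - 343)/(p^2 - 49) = (p^2 - 14*p + 49)/(p + 7)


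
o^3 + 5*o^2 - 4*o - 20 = (o - 2)*(o + 2)*(o + 5)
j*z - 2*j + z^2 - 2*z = (j + z)*(z - 2)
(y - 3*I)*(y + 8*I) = y^2 + 5*I*y + 24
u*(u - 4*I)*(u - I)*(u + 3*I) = u^4 - 2*I*u^3 + 11*u^2 - 12*I*u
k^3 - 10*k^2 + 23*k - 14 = (k - 7)*(k - 2)*(k - 1)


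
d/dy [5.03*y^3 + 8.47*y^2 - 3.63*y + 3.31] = 15.09*y^2 + 16.94*y - 3.63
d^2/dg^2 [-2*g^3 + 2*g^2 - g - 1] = 4 - 12*g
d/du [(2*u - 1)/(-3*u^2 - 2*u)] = 2*(3*u^2 - 3*u - 1)/(u^2*(9*u^2 + 12*u + 4))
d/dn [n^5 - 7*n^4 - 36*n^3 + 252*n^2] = n*(5*n^3 - 28*n^2 - 108*n + 504)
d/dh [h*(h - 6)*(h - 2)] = 3*h^2 - 16*h + 12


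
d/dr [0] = 0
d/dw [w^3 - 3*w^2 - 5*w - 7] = 3*w^2 - 6*w - 5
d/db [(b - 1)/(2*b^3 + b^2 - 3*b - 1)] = (2*b^3 + b^2 - 3*b - (b - 1)*(6*b^2 + 2*b - 3) - 1)/(2*b^3 + b^2 - 3*b - 1)^2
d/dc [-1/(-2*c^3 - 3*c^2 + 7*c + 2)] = (-6*c^2 - 6*c + 7)/(2*c^3 + 3*c^2 - 7*c - 2)^2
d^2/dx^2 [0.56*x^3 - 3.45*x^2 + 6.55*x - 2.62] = 3.36*x - 6.9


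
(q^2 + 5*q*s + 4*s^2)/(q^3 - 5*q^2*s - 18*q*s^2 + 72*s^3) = (q + s)/(q^2 - 9*q*s + 18*s^2)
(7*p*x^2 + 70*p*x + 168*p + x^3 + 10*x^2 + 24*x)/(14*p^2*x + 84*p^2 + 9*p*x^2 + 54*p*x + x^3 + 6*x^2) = (x + 4)/(2*p + x)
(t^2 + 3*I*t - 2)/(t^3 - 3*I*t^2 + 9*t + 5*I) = (t + 2*I)/(t^2 - 4*I*t + 5)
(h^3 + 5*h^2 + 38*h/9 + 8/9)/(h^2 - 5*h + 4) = (9*h^3 + 45*h^2 + 38*h + 8)/(9*(h^2 - 5*h + 4))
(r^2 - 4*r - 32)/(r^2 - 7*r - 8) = (r + 4)/(r + 1)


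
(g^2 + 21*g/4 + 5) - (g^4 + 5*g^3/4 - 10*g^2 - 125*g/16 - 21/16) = -g^4 - 5*g^3/4 + 11*g^2 + 209*g/16 + 101/16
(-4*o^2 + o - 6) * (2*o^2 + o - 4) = -8*o^4 - 2*o^3 + 5*o^2 - 10*o + 24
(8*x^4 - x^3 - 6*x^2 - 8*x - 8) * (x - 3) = 8*x^5 - 25*x^4 - 3*x^3 + 10*x^2 + 16*x + 24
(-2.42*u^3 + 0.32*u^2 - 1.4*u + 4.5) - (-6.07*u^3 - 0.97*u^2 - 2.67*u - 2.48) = 3.65*u^3 + 1.29*u^2 + 1.27*u + 6.98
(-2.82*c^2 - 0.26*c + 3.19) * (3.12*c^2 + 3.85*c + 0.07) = -8.7984*c^4 - 11.6682*c^3 + 8.7544*c^2 + 12.2633*c + 0.2233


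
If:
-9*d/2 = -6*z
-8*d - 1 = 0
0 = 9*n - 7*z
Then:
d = -1/8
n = -7/96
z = -3/32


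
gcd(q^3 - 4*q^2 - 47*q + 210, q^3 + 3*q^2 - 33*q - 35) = q^2 + 2*q - 35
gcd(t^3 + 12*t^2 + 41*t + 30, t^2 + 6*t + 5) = t^2 + 6*t + 5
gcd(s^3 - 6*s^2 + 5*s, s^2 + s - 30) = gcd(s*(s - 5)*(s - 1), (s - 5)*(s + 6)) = s - 5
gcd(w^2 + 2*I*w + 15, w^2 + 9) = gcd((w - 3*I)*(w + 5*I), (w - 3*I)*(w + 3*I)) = w - 3*I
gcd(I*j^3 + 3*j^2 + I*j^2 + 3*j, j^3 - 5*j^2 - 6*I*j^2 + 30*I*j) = j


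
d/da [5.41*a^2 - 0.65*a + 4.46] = 10.82*a - 0.65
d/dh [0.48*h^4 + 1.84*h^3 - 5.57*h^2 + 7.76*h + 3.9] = 1.92*h^3 + 5.52*h^2 - 11.14*h + 7.76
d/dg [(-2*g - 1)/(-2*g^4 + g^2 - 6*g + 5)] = 2*(2*g^4 - g^2 + 6*g - (2*g + 1)*(4*g^3 - g + 3) - 5)/(2*g^4 - g^2 + 6*g - 5)^2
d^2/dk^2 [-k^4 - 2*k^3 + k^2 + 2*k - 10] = -12*k^2 - 12*k + 2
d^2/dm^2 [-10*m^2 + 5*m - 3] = -20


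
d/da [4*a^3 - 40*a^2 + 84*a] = 12*a^2 - 80*a + 84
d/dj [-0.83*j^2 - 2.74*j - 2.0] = -1.66*j - 2.74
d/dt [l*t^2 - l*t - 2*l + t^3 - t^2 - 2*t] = 2*l*t - l + 3*t^2 - 2*t - 2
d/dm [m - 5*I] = 1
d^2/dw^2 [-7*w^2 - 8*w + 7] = -14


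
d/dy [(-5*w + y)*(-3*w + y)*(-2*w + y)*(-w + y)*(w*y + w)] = w*(30*w^4 - 122*w^3*y - 61*w^3 + 123*w^2*y^2 + 82*w^2*y - 44*w*y^3 - 33*w*y^2 + 5*y^4 + 4*y^3)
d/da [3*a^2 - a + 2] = 6*a - 1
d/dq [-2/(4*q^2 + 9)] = 16*q/(4*q^2 + 9)^2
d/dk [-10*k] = -10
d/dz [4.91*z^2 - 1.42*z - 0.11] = 9.82*z - 1.42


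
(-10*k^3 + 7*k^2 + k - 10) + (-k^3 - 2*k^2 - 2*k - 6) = -11*k^3 + 5*k^2 - k - 16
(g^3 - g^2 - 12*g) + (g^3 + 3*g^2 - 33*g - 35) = 2*g^3 + 2*g^2 - 45*g - 35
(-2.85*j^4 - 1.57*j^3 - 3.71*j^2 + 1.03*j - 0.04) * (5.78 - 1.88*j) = 5.358*j^5 - 13.5214*j^4 - 2.0998*j^3 - 23.3802*j^2 + 6.0286*j - 0.2312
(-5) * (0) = 0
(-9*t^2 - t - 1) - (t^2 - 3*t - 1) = -10*t^2 + 2*t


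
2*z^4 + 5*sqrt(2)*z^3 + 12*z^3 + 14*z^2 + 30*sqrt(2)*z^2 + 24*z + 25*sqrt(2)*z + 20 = (z + 5)*(z + 2*sqrt(2))*(sqrt(2)*z + 1)*(sqrt(2)*z + sqrt(2))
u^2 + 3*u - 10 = (u - 2)*(u + 5)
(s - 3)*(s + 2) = s^2 - s - 6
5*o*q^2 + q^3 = q^2*(5*o + q)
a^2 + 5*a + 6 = (a + 2)*(a + 3)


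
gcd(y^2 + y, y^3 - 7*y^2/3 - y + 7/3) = y + 1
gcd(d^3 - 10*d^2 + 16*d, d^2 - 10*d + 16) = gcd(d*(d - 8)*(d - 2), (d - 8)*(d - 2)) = d^2 - 10*d + 16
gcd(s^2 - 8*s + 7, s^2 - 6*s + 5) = s - 1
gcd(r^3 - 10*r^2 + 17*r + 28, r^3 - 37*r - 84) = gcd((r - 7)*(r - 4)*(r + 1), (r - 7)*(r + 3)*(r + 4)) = r - 7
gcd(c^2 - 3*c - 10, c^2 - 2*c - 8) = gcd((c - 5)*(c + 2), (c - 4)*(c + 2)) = c + 2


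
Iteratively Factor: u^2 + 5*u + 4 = (u + 4)*(u + 1)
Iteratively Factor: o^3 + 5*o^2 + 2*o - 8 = (o + 2)*(o^2 + 3*o - 4) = (o + 2)*(o + 4)*(o - 1)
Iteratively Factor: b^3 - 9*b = (b)*(b^2 - 9) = b*(b + 3)*(b - 3)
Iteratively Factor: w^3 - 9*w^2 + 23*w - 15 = (w - 5)*(w^2 - 4*w + 3) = (w - 5)*(w - 3)*(w - 1)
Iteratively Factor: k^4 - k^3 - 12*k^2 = (k + 3)*(k^3 - 4*k^2) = k*(k + 3)*(k^2 - 4*k) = k^2*(k + 3)*(k - 4)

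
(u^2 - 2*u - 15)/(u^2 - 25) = (u + 3)/(u + 5)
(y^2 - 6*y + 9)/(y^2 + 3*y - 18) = (y - 3)/(y + 6)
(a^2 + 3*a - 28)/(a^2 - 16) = (a + 7)/(a + 4)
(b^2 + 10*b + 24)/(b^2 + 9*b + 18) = (b + 4)/(b + 3)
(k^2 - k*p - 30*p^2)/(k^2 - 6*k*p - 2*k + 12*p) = (k + 5*p)/(k - 2)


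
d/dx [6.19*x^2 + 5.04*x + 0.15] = 12.38*x + 5.04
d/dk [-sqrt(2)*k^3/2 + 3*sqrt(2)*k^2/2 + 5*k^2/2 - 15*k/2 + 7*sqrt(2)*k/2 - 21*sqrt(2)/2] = -3*sqrt(2)*k^2/2 + 3*sqrt(2)*k + 5*k - 15/2 + 7*sqrt(2)/2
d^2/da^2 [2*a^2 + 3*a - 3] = 4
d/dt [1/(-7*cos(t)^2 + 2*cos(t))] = 2*(sin(t)/cos(t)^2 - 7*tan(t))/(7*cos(t) - 2)^2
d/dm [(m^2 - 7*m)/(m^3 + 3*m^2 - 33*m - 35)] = (-m^4 + 14*m^3 - 12*m^2 - 70*m + 245)/(m^6 + 6*m^5 - 57*m^4 - 268*m^3 + 879*m^2 + 2310*m + 1225)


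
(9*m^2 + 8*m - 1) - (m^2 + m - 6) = 8*m^2 + 7*m + 5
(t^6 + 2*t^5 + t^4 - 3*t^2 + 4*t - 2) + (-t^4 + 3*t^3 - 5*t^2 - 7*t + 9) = t^6 + 2*t^5 + 3*t^3 - 8*t^2 - 3*t + 7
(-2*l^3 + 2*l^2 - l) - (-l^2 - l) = -2*l^3 + 3*l^2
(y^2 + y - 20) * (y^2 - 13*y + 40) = y^4 - 12*y^3 + 7*y^2 + 300*y - 800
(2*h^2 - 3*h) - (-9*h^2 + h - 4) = 11*h^2 - 4*h + 4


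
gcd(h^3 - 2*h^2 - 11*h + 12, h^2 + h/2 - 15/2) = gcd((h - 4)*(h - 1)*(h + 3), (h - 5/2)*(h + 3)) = h + 3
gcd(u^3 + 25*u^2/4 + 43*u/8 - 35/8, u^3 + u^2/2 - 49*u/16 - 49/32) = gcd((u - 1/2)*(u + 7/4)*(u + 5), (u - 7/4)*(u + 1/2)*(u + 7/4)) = u + 7/4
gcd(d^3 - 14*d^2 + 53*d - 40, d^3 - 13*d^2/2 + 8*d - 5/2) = d^2 - 6*d + 5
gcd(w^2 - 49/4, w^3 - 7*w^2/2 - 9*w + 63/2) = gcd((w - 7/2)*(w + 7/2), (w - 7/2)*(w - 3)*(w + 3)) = w - 7/2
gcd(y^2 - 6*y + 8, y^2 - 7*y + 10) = y - 2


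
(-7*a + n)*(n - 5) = -7*a*n + 35*a + n^2 - 5*n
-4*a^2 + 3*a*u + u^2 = (-a + u)*(4*a + u)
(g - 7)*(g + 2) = g^2 - 5*g - 14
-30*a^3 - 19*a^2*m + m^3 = (-5*a + m)*(2*a + m)*(3*a + m)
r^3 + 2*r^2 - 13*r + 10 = (r - 2)*(r - 1)*(r + 5)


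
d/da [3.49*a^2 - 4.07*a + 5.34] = 6.98*a - 4.07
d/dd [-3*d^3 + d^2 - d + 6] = -9*d^2 + 2*d - 1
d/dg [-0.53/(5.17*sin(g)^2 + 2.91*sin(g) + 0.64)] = (5.4802*sin(g) + 1.5423)*cos(g)/(5.17*sin(g)^2 + 2.91*sin(g) + 0.64)^2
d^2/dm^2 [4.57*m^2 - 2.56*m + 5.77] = 9.14000000000000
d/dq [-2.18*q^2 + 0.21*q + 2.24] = 0.21 - 4.36*q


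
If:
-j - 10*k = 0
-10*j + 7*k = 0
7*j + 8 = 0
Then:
No Solution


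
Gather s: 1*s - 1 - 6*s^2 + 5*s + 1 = -6*s^2 + 6*s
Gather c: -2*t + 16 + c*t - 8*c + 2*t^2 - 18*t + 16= c*(t - 8) + 2*t^2 - 20*t + 32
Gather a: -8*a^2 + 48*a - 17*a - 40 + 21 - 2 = -8*a^2 + 31*a - 21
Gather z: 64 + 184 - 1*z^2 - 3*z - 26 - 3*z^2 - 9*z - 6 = -4*z^2 - 12*z + 216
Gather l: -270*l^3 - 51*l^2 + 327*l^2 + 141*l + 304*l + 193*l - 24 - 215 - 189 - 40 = -270*l^3 + 276*l^2 + 638*l - 468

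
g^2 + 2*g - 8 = (g - 2)*(g + 4)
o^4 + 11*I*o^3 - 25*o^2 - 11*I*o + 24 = (o - 1)*(o + 1)*(o + 3*I)*(o + 8*I)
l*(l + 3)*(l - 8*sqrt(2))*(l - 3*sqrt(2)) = l^4 - 11*sqrt(2)*l^3 + 3*l^3 - 33*sqrt(2)*l^2 + 48*l^2 + 144*l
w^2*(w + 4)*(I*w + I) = I*w^4 + 5*I*w^3 + 4*I*w^2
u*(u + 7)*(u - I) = u^3 + 7*u^2 - I*u^2 - 7*I*u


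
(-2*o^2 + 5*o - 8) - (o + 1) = -2*o^2 + 4*o - 9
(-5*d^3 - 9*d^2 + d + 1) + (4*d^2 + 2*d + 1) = -5*d^3 - 5*d^2 + 3*d + 2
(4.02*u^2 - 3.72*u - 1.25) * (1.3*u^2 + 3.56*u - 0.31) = 5.226*u^4 + 9.4752*u^3 - 16.1144*u^2 - 3.2968*u + 0.3875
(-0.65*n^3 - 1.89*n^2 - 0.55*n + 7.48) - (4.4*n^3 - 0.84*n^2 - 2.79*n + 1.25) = -5.05*n^3 - 1.05*n^2 + 2.24*n + 6.23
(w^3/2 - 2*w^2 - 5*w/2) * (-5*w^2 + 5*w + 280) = -5*w^5/2 + 25*w^4/2 + 285*w^3/2 - 1145*w^2/2 - 700*w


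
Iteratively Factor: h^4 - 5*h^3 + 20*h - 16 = (h - 1)*(h^3 - 4*h^2 - 4*h + 16) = (h - 1)*(h + 2)*(h^2 - 6*h + 8) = (h - 4)*(h - 1)*(h + 2)*(h - 2)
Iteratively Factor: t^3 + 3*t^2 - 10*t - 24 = (t - 3)*(t^2 + 6*t + 8) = (t - 3)*(t + 2)*(t + 4)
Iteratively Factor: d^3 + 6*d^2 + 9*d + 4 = (d + 1)*(d^2 + 5*d + 4) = (d + 1)*(d + 4)*(d + 1)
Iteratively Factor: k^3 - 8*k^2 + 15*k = (k - 5)*(k^2 - 3*k) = (k - 5)*(k - 3)*(k)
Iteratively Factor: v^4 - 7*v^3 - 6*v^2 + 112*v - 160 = (v - 4)*(v^3 - 3*v^2 - 18*v + 40) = (v - 5)*(v - 4)*(v^2 + 2*v - 8) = (v - 5)*(v - 4)*(v + 4)*(v - 2)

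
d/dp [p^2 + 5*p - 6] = 2*p + 5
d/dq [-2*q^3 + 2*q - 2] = 2 - 6*q^2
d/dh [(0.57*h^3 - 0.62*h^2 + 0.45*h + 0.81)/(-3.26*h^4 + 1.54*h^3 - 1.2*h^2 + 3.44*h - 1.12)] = (1.8582*h^6 - 4.0424*h^5 + 4.6718*h^4 + 13.098*h^3 - 7.2502*h^2 + 3.3328*h - 3.2904)/(10.6276*h^8 - 10.0408*h^7 + 10.1956*h^6 - 26.1248*h^5 + 19.3376*h^4 - 11.7056*h^3 + 14.5216*h^2 - 7.7056*h + 1.2544)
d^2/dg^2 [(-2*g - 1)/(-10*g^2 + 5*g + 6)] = 10*(-12*g*(-10*g^2 + 5*g + 6) - 5*(2*g + 1)*(4*g - 1)^2)/(-10*g^2 + 5*g + 6)^3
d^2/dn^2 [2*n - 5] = 0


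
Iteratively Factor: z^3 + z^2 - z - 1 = (z + 1)*(z^2 - 1) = (z + 1)^2*(z - 1)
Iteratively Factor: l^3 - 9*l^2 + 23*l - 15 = (l - 3)*(l^2 - 6*l + 5) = (l - 3)*(l - 1)*(l - 5)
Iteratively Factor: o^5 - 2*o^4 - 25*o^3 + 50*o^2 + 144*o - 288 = (o - 3)*(o^4 + o^3 - 22*o^2 - 16*o + 96) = (o - 3)*(o - 2)*(o^3 + 3*o^2 - 16*o - 48) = (o - 4)*(o - 3)*(o - 2)*(o^2 + 7*o + 12) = (o - 4)*(o - 3)*(o - 2)*(o + 3)*(o + 4)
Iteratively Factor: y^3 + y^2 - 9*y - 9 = (y + 3)*(y^2 - 2*y - 3) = (y - 3)*(y + 3)*(y + 1)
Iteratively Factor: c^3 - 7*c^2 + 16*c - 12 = (c - 2)*(c^2 - 5*c + 6) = (c - 2)^2*(c - 3)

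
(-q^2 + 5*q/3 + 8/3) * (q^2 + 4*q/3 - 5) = -q^4 + q^3/3 + 89*q^2/9 - 43*q/9 - 40/3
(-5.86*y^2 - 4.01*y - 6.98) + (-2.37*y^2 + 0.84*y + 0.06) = -8.23*y^2 - 3.17*y - 6.92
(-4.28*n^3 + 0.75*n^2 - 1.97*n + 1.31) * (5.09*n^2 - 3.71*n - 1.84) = -21.7852*n^5 + 19.6963*n^4 - 4.9346*n^3 + 12.5966*n^2 - 1.2353*n - 2.4104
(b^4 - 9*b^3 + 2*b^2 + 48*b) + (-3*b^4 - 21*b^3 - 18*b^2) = -2*b^4 - 30*b^3 - 16*b^2 + 48*b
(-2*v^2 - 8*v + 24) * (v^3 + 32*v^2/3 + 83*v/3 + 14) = -2*v^5 - 88*v^4/3 - 350*v^3/3 + 20*v^2/3 + 552*v + 336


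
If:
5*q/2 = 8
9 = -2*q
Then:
No Solution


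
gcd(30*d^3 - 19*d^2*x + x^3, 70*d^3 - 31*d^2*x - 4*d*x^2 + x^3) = -10*d^2 + 3*d*x + x^2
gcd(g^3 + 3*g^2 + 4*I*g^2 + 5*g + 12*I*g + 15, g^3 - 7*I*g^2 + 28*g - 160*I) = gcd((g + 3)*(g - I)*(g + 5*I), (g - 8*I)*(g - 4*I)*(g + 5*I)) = g + 5*I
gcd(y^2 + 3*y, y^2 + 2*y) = y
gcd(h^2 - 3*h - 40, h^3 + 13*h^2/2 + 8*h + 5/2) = h + 5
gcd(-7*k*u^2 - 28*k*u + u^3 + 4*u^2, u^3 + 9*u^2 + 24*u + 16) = u + 4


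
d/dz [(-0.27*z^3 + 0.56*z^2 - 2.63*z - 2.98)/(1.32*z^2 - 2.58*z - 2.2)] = (-0.3564*z^4 + 1.3932*z^3 + 3.8088*z^2 + 5.4032*z - 1.9024)/(1.7424*z^4 - 6.8112*z^3 + 0.8484*z^2 + 11.352*z + 4.84)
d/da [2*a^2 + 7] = 4*a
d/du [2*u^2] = 4*u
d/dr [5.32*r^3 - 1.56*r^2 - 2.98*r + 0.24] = 15.96*r^2 - 3.12*r - 2.98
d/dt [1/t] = -1/t^2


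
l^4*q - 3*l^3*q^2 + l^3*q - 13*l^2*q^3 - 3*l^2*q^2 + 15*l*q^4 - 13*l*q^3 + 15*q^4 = (l - 5*q)*(l - q)*(l + 3*q)*(l*q + q)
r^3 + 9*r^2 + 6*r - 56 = (r - 2)*(r + 4)*(r + 7)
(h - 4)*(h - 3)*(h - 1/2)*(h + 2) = h^4 - 11*h^3/2 + h^2/2 + 25*h - 12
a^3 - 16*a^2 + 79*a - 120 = (a - 8)*(a - 5)*(a - 3)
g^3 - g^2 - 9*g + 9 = (g - 3)*(g - 1)*(g + 3)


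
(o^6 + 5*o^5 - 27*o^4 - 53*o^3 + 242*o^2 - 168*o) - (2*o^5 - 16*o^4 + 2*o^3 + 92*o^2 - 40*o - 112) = o^6 + 3*o^5 - 11*o^4 - 55*o^3 + 150*o^2 - 128*o + 112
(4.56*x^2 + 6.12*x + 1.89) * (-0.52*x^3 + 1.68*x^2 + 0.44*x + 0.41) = -2.3712*x^5 + 4.4784*x^4 + 11.3052*x^3 + 7.7376*x^2 + 3.3408*x + 0.7749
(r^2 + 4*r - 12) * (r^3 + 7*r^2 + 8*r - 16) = r^5 + 11*r^4 + 24*r^3 - 68*r^2 - 160*r + 192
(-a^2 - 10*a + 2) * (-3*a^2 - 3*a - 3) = 3*a^4 + 33*a^3 + 27*a^2 + 24*a - 6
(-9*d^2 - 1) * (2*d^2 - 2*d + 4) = -18*d^4 + 18*d^3 - 38*d^2 + 2*d - 4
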